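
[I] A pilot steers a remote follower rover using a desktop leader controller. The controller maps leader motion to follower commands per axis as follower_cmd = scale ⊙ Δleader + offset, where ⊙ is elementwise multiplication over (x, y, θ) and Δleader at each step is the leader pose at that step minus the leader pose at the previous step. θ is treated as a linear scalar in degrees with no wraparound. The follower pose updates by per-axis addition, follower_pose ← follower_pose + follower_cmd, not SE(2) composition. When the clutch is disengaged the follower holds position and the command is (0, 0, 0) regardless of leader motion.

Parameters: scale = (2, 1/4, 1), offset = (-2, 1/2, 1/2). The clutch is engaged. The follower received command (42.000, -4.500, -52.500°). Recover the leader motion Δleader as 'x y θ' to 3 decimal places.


22.000 -20.000 -53.000

axis x: (42.000 − -2) / (2) = 22.000
axis y: (-4.500 − 1/2) / (1/4) = -20.000
axis θ: (-52.500 − 1/2) / (1) = -53.000


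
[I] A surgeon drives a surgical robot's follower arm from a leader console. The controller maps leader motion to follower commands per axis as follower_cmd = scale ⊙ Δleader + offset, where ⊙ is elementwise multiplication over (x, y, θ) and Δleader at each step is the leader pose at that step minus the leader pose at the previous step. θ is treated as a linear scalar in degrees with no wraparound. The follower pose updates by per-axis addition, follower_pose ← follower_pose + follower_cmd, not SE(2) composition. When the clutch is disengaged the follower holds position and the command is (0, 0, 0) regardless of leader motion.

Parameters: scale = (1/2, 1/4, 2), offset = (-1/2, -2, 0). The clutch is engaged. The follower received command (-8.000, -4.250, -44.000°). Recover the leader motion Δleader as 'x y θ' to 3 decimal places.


axis x: (-8.000 − -1/2) / (1/2) = -15.000
axis y: (-4.250 − -2) / (1/4) = -9.000
axis θ: (-44.000 − 0) / (2) = -22.000

-15.000 -9.000 -22.000


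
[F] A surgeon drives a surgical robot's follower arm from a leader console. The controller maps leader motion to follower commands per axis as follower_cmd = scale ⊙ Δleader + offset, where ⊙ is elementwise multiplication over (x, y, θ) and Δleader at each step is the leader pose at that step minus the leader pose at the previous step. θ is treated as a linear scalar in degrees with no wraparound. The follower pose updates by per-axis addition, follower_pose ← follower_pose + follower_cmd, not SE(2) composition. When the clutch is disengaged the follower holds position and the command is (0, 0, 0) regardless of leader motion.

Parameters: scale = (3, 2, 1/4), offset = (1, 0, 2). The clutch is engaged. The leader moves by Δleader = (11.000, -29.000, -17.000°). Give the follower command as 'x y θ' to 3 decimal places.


axis x: 3·11.000 + 1 = 34.000
axis y: 2·-29.000 + 0 = -58.000
axis θ: 1/4·-17.000 + 2 = -2.250

34.000 -58.000 -2.250


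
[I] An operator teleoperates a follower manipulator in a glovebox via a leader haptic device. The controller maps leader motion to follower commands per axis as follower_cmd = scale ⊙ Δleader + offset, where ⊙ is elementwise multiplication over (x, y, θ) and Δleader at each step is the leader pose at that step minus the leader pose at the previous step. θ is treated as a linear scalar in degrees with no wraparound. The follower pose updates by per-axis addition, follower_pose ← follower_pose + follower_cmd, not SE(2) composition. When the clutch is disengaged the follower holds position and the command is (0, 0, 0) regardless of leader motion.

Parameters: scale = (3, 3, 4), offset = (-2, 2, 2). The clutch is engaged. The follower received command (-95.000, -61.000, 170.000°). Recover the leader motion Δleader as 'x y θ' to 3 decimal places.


axis x: (-95.000 − -2) / (3) = -31.000
axis y: (-61.000 − 2) / (3) = -21.000
axis θ: (170.000 − 2) / (4) = 42.000

-31.000 -21.000 42.000


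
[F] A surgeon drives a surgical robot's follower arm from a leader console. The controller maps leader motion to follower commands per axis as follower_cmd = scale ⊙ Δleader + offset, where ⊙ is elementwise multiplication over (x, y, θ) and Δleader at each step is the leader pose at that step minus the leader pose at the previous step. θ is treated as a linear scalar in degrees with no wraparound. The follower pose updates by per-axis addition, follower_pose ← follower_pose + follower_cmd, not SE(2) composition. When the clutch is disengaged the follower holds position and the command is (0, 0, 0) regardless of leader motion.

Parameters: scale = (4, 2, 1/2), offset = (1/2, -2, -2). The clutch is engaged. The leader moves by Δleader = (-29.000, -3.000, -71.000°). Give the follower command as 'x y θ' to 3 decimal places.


-115.500 -8.000 -37.500

axis x: 4·-29.000 + 1/2 = -115.500
axis y: 2·-3.000 + -2 = -8.000
axis θ: 1/2·-71.000 + -2 = -37.500


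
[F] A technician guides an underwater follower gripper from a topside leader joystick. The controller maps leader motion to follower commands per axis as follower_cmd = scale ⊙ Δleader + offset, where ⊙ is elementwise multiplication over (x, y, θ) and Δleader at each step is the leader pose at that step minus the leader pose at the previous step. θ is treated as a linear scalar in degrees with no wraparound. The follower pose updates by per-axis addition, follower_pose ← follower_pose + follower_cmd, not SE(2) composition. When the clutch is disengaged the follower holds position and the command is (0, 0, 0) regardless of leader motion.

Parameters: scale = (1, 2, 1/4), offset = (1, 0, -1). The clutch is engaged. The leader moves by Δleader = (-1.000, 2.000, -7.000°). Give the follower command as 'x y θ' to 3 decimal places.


axis x: 1·-1.000 + 1 = 0.000
axis y: 2·2.000 + 0 = 4.000
axis θ: 1/4·-7.000 + -1 = -2.750

0.000 4.000 -2.750


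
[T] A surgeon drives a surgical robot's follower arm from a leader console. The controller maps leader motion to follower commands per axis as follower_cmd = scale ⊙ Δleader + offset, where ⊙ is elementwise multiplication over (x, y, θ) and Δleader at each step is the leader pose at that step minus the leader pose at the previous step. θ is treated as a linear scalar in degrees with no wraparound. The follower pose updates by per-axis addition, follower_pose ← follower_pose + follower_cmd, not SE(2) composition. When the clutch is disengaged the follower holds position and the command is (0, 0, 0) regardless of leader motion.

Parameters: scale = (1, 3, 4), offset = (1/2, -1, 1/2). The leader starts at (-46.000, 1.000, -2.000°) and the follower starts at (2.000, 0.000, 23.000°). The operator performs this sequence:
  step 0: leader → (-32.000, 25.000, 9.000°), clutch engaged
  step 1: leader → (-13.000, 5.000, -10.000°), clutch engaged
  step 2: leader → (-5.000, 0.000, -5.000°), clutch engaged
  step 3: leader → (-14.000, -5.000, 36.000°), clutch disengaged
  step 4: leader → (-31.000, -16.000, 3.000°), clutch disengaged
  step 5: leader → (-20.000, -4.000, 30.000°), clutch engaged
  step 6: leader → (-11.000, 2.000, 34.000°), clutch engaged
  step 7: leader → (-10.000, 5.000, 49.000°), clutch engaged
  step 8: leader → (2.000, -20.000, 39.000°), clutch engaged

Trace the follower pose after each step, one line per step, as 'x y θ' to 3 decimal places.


step 0: Δleader=(14.000, 24.000, 11.000°), engaged; cmd=(14.500, 71.000, 44.500°) → follower=(16.500, 71.000, 67.500°)
step 1: Δleader=(19.000, -20.000, -19.000°), engaged; cmd=(19.500, -61.000, -75.500°) → follower=(36.000, 10.000, -8.000°)
step 2: Δleader=(8.000, -5.000, 5.000°), engaged; cmd=(8.500, -16.000, 20.500°) → follower=(44.500, -6.000, 12.500°)
step 3: Δleader=(-9.000, -5.000, 41.000°), disengaged; cmd=(0,0,0) → follower holds at (44.500, -6.000, 12.500°)
step 4: Δleader=(-17.000, -11.000, -33.000°), disengaged; cmd=(0,0,0) → follower holds at (44.500, -6.000, 12.500°)
step 5: Δleader=(11.000, 12.000, 27.000°), engaged; cmd=(11.500, 35.000, 108.500°) → follower=(56.000, 29.000, 121.000°)
step 6: Δleader=(9.000, 6.000, 4.000°), engaged; cmd=(9.500, 17.000, 16.500°) → follower=(65.500, 46.000, 137.500°)
step 7: Δleader=(1.000, 3.000, 15.000°), engaged; cmd=(1.500, 8.000, 60.500°) → follower=(67.000, 54.000, 198.000°)
step 8: Δleader=(12.000, -25.000, -10.000°), engaged; cmd=(12.500, -76.000, -39.500°) → follower=(79.500, -22.000, 158.500°)

16.500 71.000 67.500
36.000 10.000 -8.000
44.500 -6.000 12.500
44.500 -6.000 12.500
44.500 -6.000 12.500
56.000 29.000 121.000
65.500 46.000 137.500
67.000 54.000 198.000
79.500 -22.000 158.500


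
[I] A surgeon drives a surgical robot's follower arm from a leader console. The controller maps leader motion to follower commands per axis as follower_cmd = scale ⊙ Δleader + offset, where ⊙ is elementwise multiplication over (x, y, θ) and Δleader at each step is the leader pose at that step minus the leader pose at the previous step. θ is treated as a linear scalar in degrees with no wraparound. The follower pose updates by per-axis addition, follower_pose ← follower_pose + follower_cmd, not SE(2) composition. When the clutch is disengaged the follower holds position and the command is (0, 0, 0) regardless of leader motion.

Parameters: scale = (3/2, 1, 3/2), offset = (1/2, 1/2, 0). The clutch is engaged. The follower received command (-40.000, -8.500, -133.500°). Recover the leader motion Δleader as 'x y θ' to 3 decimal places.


-27.000 -9.000 -89.000

axis x: (-40.000 − 1/2) / (3/2) = -27.000
axis y: (-8.500 − 1/2) / (1) = -9.000
axis θ: (-133.500 − 0) / (3/2) = -89.000


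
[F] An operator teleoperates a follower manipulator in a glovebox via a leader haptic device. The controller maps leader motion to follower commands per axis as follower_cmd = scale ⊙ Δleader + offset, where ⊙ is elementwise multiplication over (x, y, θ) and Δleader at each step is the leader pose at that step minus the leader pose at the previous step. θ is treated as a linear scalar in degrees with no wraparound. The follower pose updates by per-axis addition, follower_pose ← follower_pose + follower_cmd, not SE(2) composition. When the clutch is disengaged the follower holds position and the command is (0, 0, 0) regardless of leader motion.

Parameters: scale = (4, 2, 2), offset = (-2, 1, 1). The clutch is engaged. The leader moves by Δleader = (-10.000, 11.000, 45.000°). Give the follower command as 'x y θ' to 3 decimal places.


axis x: 4·-10.000 + -2 = -42.000
axis y: 2·11.000 + 1 = 23.000
axis θ: 2·45.000 + 1 = 91.000

-42.000 23.000 91.000


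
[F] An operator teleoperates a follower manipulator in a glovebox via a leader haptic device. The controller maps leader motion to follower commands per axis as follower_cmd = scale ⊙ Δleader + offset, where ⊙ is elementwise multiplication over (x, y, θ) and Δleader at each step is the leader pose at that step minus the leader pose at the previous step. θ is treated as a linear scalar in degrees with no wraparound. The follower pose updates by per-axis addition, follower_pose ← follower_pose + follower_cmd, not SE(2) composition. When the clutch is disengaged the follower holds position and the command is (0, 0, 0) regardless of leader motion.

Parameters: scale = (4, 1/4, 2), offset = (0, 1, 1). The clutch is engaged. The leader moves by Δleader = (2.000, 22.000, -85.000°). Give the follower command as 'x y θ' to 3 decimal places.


axis x: 4·2.000 + 0 = 8.000
axis y: 1/4·22.000 + 1 = 6.500
axis θ: 2·-85.000 + 1 = -169.000

8.000 6.500 -169.000


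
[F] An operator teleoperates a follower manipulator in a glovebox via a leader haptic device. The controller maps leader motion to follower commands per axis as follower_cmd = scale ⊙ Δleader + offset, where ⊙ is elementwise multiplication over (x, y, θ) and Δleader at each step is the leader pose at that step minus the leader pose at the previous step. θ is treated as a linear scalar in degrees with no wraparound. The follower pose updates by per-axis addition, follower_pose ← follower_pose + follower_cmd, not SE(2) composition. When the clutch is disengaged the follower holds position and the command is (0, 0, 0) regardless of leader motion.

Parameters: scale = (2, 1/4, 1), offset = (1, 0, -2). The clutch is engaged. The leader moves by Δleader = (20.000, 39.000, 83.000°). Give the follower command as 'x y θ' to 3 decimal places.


41.000 9.750 81.000

axis x: 2·20.000 + 1 = 41.000
axis y: 1/4·39.000 + 0 = 9.750
axis θ: 1·83.000 + -2 = 81.000


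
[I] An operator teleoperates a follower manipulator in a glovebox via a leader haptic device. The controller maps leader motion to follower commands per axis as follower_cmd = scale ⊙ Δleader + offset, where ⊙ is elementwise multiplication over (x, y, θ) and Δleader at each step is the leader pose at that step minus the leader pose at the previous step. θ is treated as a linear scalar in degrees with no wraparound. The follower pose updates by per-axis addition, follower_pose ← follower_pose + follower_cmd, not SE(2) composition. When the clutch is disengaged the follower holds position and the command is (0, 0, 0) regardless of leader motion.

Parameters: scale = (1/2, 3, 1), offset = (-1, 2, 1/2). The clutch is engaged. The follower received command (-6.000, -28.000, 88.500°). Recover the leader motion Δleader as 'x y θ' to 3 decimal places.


-10.000 -10.000 88.000

axis x: (-6.000 − -1) / (1/2) = -10.000
axis y: (-28.000 − 2) / (3) = -10.000
axis θ: (88.500 − 1/2) / (1) = 88.000


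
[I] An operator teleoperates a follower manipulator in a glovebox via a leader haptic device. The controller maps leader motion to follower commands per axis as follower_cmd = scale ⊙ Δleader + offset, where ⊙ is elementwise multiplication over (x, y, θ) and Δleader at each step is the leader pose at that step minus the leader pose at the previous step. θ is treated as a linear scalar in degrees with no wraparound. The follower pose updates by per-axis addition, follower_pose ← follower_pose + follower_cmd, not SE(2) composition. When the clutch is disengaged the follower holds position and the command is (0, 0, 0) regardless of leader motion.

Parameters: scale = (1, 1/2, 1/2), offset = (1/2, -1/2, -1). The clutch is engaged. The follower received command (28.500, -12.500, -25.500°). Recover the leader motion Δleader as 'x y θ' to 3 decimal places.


28.000 -24.000 -49.000

axis x: (28.500 − 1/2) / (1) = 28.000
axis y: (-12.500 − -1/2) / (1/2) = -24.000
axis θ: (-25.500 − -1) / (1/2) = -49.000


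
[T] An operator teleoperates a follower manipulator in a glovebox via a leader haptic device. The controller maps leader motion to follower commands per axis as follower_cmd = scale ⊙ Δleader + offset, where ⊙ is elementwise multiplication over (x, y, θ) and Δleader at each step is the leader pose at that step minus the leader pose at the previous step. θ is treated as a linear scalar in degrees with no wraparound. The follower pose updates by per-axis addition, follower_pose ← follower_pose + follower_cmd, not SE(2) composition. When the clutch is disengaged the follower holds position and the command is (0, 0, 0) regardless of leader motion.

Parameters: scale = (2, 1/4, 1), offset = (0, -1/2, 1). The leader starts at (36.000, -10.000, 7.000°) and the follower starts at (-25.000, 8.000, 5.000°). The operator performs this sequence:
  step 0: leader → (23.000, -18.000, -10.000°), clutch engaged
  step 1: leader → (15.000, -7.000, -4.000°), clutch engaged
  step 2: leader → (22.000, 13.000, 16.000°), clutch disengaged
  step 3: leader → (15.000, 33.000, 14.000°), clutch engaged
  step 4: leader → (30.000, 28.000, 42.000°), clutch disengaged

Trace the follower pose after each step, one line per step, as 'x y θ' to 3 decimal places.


-51.000 5.500 -11.000
-67.000 7.750 -4.000
-67.000 7.750 -4.000
-81.000 12.250 -5.000
-81.000 12.250 -5.000

step 0: Δleader=(-13.000, -8.000, -17.000°), engaged; cmd=(-26.000, -2.500, -16.000°) → follower=(-51.000, 5.500, -11.000°)
step 1: Δleader=(-8.000, 11.000, 6.000°), engaged; cmd=(-16.000, 2.250, 7.000°) → follower=(-67.000, 7.750, -4.000°)
step 2: Δleader=(7.000, 20.000, 20.000°), disengaged; cmd=(0,0,0) → follower holds at (-67.000, 7.750, -4.000°)
step 3: Δleader=(-7.000, 20.000, -2.000°), engaged; cmd=(-14.000, 4.500, -1.000°) → follower=(-81.000, 12.250, -5.000°)
step 4: Δleader=(15.000, -5.000, 28.000°), disengaged; cmd=(0,0,0) → follower holds at (-81.000, 12.250, -5.000°)


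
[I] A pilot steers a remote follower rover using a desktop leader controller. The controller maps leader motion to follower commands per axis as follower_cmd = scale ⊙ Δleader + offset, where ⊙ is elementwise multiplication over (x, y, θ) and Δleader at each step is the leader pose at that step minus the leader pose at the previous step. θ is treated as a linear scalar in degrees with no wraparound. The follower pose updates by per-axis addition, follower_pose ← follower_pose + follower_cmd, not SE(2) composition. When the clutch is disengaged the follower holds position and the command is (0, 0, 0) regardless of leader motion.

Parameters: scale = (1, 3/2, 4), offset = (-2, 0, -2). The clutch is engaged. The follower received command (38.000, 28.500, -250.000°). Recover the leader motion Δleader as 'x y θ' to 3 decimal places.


40.000 19.000 -62.000

axis x: (38.000 − -2) / (1) = 40.000
axis y: (28.500 − 0) / (3/2) = 19.000
axis θ: (-250.000 − -2) / (4) = -62.000


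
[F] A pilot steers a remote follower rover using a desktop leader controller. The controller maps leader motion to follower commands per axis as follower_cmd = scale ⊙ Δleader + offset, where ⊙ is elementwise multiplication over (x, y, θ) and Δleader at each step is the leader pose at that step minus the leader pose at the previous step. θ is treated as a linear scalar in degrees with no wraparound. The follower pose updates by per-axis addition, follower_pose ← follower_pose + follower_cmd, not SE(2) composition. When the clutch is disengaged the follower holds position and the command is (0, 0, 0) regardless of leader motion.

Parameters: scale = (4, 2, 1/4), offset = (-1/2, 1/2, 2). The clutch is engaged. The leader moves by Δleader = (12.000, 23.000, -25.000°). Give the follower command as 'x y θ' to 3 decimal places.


axis x: 4·12.000 + -1/2 = 47.500
axis y: 2·23.000 + 1/2 = 46.500
axis θ: 1/4·-25.000 + 2 = -4.250

47.500 46.500 -4.250


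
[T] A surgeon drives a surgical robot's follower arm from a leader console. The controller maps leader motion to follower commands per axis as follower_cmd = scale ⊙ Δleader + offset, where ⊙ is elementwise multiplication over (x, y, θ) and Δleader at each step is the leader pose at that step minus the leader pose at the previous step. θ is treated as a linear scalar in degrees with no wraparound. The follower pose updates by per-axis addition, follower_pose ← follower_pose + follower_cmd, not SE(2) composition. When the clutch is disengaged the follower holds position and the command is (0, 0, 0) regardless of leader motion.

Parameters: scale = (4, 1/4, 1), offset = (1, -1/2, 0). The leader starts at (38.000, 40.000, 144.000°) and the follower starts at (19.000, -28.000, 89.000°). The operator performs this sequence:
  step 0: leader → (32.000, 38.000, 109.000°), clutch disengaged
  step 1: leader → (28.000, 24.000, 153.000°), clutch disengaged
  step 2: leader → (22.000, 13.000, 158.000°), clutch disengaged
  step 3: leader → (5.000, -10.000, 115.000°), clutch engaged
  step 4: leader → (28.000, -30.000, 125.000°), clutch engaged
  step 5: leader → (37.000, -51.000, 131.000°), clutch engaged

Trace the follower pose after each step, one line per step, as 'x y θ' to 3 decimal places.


step 0: Δleader=(-6.000, -2.000, -35.000°), disengaged; cmd=(0,0,0) → follower holds at (19.000, -28.000, 89.000°)
step 1: Δleader=(-4.000, -14.000, 44.000°), disengaged; cmd=(0,0,0) → follower holds at (19.000, -28.000, 89.000°)
step 2: Δleader=(-6.000, -11.000, 5.000°), disengaged; cmd=(0,0,0) → follower holds at (19.000, -28.000, 89.000°)
step 3: Δleader=(-17.000, -23.000, -43.000°), engaged; cmd=(-67.000, -6.250, -43.000°) → follower=(-48.000, -34.250, 46.000°)
step 4: Δleader=(23.000, -20.000, 10.000°), engaged; cmd=(93.000, -5.500, 10.000°) → follower=(45.000, -39.750, 56.000°)
step 5: Δleader=(9.000, -21.000, 6.000°), engaged; cmd=(37.000, -5.750, 6.000°) → follower=(82.000, -45.500, 62.000°)

19.000 -28.000 89.000
19.000 -28.000 89.000
19.000 -28.000 89.000
-48.000 -34.250 46.000
45.000 -39.750 56.000
82.000 -45.500 62.000


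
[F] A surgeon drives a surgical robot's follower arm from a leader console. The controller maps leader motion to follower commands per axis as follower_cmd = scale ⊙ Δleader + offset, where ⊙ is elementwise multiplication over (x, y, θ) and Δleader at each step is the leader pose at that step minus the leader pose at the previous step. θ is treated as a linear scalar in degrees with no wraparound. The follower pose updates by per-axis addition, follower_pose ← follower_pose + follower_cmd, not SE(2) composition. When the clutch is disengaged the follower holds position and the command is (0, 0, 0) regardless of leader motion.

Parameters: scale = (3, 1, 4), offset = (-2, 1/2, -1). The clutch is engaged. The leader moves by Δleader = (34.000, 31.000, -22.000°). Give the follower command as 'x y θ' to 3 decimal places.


100.000 31.500 -89.000

axis x: 3·34.000 + -2 = 100.000
axis y: 1·31.000 + 1/2 = 31.500
axis θ: 4·-22.000 + -1 = -89.000


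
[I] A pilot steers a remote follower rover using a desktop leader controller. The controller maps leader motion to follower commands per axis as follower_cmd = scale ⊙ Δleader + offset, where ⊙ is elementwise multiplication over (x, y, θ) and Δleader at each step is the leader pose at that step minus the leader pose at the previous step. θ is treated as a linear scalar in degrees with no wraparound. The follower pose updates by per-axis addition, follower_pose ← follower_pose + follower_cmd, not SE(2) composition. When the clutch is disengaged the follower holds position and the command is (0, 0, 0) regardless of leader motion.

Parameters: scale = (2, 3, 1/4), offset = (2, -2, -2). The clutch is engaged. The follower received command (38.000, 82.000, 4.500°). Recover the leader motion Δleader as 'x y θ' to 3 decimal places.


18.000 28.000 26.000

axis x: (38.000 − 2) / (2) = 18.000
axis y: (82.000 − -2) / (3) = 28.000
axis θ: (4.500 − -2) / (1/4) = 26.000


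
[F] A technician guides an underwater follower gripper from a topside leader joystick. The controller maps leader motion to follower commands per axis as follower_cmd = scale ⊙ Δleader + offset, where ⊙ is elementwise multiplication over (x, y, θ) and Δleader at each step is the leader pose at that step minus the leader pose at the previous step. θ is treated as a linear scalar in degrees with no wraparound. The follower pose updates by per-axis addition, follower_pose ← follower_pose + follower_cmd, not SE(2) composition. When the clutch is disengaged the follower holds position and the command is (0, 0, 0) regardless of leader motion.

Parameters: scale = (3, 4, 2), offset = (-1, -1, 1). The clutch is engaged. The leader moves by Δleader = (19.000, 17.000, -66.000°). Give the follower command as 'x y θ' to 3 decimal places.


axis x: 3·19.000 + -1 = 56.000
axis y: 4·17.000 + -1 = 67.000
axis θ: 2·-66.000 + 1 = -131.000

56.000 67.000 -131.000


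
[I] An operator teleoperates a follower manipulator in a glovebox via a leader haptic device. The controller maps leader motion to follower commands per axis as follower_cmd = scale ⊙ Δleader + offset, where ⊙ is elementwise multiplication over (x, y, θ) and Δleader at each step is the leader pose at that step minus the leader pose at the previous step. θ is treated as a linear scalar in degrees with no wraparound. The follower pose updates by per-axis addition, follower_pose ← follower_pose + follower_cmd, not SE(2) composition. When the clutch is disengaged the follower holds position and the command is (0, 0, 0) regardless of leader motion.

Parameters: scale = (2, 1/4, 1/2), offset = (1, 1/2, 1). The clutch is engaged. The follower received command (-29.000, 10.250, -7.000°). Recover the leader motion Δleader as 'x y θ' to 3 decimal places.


-15.000 39.000 -16.000

axis x: (-29.000 − 1) / (2) = -15.000
axis y: (10.250 − 1/2) / (1/4) = 39.000
axis θ: (-7.000 − 1) / (1/2) = -16.000


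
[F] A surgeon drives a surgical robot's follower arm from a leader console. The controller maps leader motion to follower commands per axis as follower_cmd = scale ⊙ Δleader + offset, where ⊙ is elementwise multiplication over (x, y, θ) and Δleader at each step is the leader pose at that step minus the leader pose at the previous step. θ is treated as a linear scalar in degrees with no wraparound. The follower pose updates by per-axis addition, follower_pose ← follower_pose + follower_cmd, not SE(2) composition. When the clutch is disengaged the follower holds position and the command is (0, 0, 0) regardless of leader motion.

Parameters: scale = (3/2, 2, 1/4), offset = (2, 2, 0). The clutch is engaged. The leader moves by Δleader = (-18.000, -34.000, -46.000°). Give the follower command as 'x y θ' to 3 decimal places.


axis x: 3/2·-18.000 + 2 = -25.000
axis y: 2·-34.000 + 2 = -66.000
axis θ: 1/4·-46.000 + 0 = -11.500

-25.000 -66.000 -11.500


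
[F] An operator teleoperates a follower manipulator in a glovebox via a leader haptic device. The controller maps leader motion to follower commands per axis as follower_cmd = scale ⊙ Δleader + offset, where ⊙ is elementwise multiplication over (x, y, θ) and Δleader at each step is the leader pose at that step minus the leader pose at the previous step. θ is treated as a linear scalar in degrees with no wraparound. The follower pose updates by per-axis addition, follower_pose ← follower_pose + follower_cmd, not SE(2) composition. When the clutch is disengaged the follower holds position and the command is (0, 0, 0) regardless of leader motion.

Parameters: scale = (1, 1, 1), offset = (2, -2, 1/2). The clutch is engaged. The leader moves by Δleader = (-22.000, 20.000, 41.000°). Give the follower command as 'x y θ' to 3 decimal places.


-20.000 18.000 41.500

axis x: 1·-22.000 + 2 = -20.000
axis y: 1·20.000 + -2 = 18.000
axis θ: 1·41.000 + 1/2 = 41.500


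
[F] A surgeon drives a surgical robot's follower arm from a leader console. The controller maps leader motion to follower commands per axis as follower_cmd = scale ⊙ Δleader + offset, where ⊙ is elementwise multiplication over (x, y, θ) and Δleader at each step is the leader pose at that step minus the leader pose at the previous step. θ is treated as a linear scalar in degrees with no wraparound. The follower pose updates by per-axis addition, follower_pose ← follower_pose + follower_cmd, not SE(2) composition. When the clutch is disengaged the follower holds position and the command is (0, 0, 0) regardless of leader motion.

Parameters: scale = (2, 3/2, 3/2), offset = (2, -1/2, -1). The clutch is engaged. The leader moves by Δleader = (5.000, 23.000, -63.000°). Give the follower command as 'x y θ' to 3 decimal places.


12.000 34.000 -95.500

axis x: 2·5.000 + 2 = 12.000
axis y: 3/2·23.000 + -1/2 = 34.000
axis θ: 3/2·-63.000 + -1 = -95.500


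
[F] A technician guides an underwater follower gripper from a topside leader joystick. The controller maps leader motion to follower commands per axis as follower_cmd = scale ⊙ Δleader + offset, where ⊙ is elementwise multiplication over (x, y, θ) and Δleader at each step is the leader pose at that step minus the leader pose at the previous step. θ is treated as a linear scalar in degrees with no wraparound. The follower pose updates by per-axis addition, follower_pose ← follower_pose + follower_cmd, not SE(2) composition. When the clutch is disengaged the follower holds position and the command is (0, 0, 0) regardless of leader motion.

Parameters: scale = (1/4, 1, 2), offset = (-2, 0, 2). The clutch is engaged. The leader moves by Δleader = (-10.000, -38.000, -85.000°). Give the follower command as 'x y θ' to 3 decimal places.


axis x: 1/4·-10.000 + -2 = -4.500
axis y: 1·-38.000 + 0 = -38.000
axis θ: 2·-85.000 + 2 = -168.000

-4.500 -38.000 -168.000


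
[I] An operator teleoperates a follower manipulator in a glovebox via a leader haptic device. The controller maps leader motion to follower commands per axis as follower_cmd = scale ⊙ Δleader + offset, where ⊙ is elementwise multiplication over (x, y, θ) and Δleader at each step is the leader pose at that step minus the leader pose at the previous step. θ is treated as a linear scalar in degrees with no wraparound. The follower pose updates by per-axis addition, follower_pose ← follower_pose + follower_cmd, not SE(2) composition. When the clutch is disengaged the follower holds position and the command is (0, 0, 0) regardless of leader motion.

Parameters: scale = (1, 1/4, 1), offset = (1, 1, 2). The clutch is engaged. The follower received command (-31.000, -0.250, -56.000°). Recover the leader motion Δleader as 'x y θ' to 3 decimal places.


axis x: (-31.000 − 1) / (1) = -32.000
axis y: (-0.250 − 1) / (1/4) = -5.000
axis θ: (-56.000 − 2) / (1) = -58.000

-32.000 -5.000 -58.000


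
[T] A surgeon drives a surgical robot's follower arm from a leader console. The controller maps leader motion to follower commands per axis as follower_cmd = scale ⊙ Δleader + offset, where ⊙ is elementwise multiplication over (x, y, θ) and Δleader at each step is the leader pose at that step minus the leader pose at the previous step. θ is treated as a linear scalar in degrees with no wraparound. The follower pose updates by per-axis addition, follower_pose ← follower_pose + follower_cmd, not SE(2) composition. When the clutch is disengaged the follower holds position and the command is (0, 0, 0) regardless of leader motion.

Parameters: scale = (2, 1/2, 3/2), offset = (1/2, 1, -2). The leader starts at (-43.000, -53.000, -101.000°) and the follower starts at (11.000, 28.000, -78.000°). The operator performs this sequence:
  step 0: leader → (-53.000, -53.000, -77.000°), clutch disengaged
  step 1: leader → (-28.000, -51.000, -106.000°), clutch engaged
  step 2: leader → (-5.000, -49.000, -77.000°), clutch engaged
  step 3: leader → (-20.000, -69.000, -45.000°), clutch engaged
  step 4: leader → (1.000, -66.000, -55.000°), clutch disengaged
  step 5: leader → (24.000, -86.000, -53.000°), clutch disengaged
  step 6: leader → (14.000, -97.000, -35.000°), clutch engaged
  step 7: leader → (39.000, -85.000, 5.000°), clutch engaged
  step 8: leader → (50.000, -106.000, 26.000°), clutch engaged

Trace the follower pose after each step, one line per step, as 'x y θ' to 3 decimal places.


11.000 28.000 -78.000
61.500 30.000 -123.500
108.000 32.000 -82.000
78.500 23.000 -36.000
78.500 23.000 -36.000
78.500 23.000 -36.000
59.000 18.500 -11.000
109.500 25.500 47.000
132.000 16.000 76.500

step 0: Δleader=(-10.000, 0.000, 24.000°), disengaged; cmd=(0,0,0) → follower holds at (11.000, 28.000, -78.000°)
step 1: Δleader=(25.000, 2.000, -29.000°), engaged; cmd=(50.500, 2.000, -45.500°) → follower=(61.500, 30.000, -123.500°)
step 2: Δleader=(23.000, 2.000, 29.000°), engaged; cmd=(46.500, 2.000, 41.500°) → follower=(108.000, 32.000, -82.000°)
step 3: Δleader=(-15.000, -20.000, 32.000°), engaged; cmd=(-29.500, -9.000, 46.000°) → follower=(78.500, 23.000, -36.000°)
step 4: Δleader=(21.000, 3.000, -10.000°), disengaged; cmd=(0,0,0) → follower holds at (78.500, 23.000, -36.000°)
step 5: Δleader=(23.000, -20.000, 2.000°), disengaged; cmd=(0,0,0) → follower holds at (78.500, 23.000, -36.000°)
step 6: Δleader=(-10.000, -11.000, 18.000°), engaged; cmd=(-19.500, -4.500, 25.000°) → follower=(59.000, 18.500, -11.000°)
step 7: Δleader=(25.000, 12.000, 40.000°), engaged; cmd=(50.500, 7.000, 58.000°) → follower=(109.500, 25.500, 47.000°)
step 8: Δleader=(11.000, -21.000, 21.000°), engaged; cmd=(22.500, -9.500, 29.500°) → follower=(132.000, 16.000, 76.500°)


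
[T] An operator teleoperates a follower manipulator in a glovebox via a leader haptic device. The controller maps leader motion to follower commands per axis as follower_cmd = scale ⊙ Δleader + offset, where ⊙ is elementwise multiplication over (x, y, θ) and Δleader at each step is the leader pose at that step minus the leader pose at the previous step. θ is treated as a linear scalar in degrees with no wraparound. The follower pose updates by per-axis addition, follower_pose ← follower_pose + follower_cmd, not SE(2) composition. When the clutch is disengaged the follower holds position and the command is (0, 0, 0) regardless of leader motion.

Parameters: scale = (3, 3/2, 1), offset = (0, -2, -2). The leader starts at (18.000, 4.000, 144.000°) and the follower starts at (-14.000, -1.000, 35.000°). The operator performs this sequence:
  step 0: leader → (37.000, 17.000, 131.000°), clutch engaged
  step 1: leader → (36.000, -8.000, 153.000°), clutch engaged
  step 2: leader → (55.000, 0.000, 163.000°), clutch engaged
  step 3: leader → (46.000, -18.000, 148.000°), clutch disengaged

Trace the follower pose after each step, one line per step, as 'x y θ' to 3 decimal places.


step 0: Δleader=(19.000, 13.000, -13.000°), engaged; cmd=(57.000, 17.500, -15.000°) → follower=(43.000, 16.500, 20.000°)
step 1: Δleader=(-1.000, -25.000, 22.000°), engaged; cmd=(-3.000, -39.500, 20.000°) → follower=(40.000, -23.000, 40.000°)
step 2: Δleader=(19.000, 8.000, 10.000°), engaged; cmd=(57.000, 10.000, 8.000°) → follower=(97.000, -13.000, 48.000°)
step 3: Δleader=(-9.000, -18.000, -15.000°), disengaged; cmd=(0,0,0) → follower holds at (97.000, -13.000, 48.000°)

43.000 16.500 20.000
40.000 -23.000 40.000
97.000 -13.000 48.000
97.000 -13.000 48.000


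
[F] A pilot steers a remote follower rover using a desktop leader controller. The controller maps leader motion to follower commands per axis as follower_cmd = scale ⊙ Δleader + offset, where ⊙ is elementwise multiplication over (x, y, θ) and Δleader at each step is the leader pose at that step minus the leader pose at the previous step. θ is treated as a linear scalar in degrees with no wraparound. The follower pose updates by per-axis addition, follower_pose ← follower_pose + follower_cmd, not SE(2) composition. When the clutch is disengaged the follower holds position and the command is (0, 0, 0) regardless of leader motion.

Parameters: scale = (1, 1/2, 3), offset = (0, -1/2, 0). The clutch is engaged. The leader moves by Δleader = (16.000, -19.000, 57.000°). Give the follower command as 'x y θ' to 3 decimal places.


axis x: 1·16.000 + 0 = 16.000
axis y: 1/2·-19.000 + -1/2 = -10.000
axis θ: 3·57.000 + 0 = 171.000

16.000 -10.000 171.000


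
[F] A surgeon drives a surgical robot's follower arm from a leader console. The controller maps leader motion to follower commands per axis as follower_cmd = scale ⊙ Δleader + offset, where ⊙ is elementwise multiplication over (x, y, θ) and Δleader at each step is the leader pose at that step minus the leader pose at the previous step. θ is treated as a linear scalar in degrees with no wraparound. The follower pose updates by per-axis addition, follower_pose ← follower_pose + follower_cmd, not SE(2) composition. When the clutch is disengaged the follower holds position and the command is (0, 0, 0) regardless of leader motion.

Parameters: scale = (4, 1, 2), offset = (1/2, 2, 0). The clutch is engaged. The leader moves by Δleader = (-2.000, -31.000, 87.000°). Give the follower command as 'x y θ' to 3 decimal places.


-7.500 -29.000 174.000

axis x: 4·-2.000 + 1/2 = -7.500
axis y: 1·-31.000 + 2 = -29.000
axis θ: 2·87.000 + 0 = 174.000


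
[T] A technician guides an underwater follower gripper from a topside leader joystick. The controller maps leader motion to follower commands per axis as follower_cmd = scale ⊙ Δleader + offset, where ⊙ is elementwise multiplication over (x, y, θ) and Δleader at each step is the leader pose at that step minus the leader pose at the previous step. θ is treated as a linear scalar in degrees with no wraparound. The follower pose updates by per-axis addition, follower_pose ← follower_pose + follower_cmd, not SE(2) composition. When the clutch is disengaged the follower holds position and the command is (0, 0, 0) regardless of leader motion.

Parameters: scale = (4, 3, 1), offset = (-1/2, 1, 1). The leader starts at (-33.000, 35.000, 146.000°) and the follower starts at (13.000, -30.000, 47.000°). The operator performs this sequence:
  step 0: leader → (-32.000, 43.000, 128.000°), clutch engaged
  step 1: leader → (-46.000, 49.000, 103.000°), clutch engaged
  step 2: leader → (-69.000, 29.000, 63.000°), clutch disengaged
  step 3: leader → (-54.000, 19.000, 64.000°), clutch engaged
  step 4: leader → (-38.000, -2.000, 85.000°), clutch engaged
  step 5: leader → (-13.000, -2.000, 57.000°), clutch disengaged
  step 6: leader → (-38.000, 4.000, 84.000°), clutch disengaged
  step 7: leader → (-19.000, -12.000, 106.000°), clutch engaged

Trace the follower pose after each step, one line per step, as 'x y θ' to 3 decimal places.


16.500 -5.000 30.000
-40.000 14.000 6.000
-40.000 14.000 6.000
19.500 -15.000 8.000
83.000 -77.000 30.000
83.000 -77.000 30.000
83.000 -77.000 30.000
158.500 -124.000 53.000

step 0: Δleader=(1.000, 8.000, -18.000°), engaged; cmd=(3.500, 25.000, -17.000°) → follower=(16.500, -5.000, 30.000°)
step 1: Δleader=(-14.000, 6.000, -25.000°), engaged; cmd=(-56.500, 19.000, -24.000°) → follower=(-40.000, 14.000, 6.000°)
step 2: Δleader=(-23.000, -20.000, -40.000°), disengaged; cmd=(0,0,0) → follower holds at (-40.000, 14.000, 6.000°)
step 3: Δleader=(15.000, -10.000, 1.000°), engaged; cmd=(59.500, -29.000, 2.000°) → follower=(19.500, -15.000, 8.000°)
step 4: Δleader=(16.000, -21.000, 21.000°), engaged; cmd=(63.500, -62.000, 22.000°) → follower=(83.000, -77.000, 30.000°)
step 5: Δleader=(25.000, 0.000, -28.000°), disengaged; cmd=(0,0,0) → follower holds at (83.000, -77.000, 30.000°)
step 6: Δleader=(-25.000, 6.000, 27.000°), disengaged; cmd=(0,0,0) → follower holds at (83.000, -77.000, 30.000°)
step 7: Δleader=(19.000, -16.000, 22.000°), engaged; cmd=(75.500, -47.000, 23.000°) → follower=(158.500, -124.000, 53.000°)


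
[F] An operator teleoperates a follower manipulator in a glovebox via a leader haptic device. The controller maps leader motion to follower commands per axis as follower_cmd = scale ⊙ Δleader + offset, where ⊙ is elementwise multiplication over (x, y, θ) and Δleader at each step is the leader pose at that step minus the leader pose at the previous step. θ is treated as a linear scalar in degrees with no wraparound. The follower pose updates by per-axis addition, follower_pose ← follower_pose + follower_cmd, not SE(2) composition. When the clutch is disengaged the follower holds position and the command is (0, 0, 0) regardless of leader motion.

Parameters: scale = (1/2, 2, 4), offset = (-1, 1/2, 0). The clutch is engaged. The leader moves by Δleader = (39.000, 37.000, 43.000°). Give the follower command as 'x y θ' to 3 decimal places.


18.500 74.500 172.000

axis x: 1/2·39.000 + -1 = 18.500
axis y: 2·37.000 + 1/2 = 74.500
axis θ: 4·43.000 + 0 = 172.000


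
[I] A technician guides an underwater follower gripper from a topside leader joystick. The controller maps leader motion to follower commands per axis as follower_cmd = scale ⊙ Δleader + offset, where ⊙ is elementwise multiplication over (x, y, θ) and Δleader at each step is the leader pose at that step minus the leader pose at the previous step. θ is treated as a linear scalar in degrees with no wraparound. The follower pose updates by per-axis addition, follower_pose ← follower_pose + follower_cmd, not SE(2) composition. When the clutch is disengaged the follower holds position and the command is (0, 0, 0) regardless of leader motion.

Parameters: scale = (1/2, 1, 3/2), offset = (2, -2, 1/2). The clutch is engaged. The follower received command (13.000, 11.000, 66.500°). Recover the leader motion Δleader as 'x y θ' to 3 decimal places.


axis x: (13.000 − 2) / (1/2) = 22.000
axis y: (11.000 − -2) / (1) = 13.000
axis θ: (66.500 − 1/2) / (3/2) = 44.000

22.000 13.000 44.000
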